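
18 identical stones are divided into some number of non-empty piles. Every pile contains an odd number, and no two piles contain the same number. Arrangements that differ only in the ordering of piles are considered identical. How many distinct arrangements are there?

5

Enumerating:
17 + 1
15 + 3
13 + 5
11 + 7
9 + 5 + 3 + 1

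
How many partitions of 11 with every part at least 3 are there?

6

They are:
11
3 + 8
4 + 7
5 + 6
3 + 3 + 5
3 + 4 + 4
That's 6 in total.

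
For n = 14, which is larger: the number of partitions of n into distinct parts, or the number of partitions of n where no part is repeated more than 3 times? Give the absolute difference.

Partitions of 14 into distinct parts: 22.
Partitions of 14 where no part is repeated more than 3 times: 82.
|22 − 82| = 60.

60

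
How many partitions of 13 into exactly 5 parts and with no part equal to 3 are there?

9

Listing the qualifying partitions of 13:
9, 1, 1, 1, 1
8, 2, 1, 1, 1
7, 2, 2, 1, 1
6, 4, 1, 1, 1
6, 2, 2, 2, 1
5, 5, 1, 1, 1
5, 4, 2, 1, 1
5, 2, 2, 2, 2
4, 4, 2, 2, 1
Counting gives 9.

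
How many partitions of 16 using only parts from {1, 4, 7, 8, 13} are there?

15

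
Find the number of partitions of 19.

490

A full systematic count gives 490.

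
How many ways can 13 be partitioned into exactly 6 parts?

14

They are:
8+1+1+1+1+1
7+2+1+1+1+1
6+3+1+1+1+1
6+2+2+1+1+1
5+4+1+1+1+1
5+3+2+1+1+1
5+2+2+2+1+1
4+4+2+1+1+1
4+3+3+1+1+1
4+3+2+2+1+1
4+2+2+2+2+1
3+3+3+2+1+1
3+3+2+2+2+1
3+2+2+2+2+2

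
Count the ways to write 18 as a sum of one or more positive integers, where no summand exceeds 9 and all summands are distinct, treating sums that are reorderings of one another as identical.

The partitions of 18 that satisfy the conditions:
9,8,1
9,7,2
9,6,3
9,6,2,1
9,5,4
9,5,3,1
9,4,3,2
8,7,3
8,7,2,1
8,6,4
8,6,3,1
8,5,4,1
8,5,3,2
8,4,3,2,1
7,6,5
7,6,4,1
7,6,3,2
7,5,4,2
7,5,3,2,1
6,5,4,3
6,5,4,2,1
Counting gives 21.

21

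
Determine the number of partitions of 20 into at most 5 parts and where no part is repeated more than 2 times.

A full systematic count gives 159.

159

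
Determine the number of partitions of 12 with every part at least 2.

The partitions of 12 that satisfy the conditions:
12
2,10
3,9
4,8
2,2,8
5,7
2,3,7
6,6
2,4,6
3,3,6
2,2,2,6
2,5,5
3,4,5
2,2,3,5
4,4,4
2,2,4,4
2,3,3,4
2,2,2,2,4
3,3,3,3
2,2,2,3,3
2,2,2,2,2,2

21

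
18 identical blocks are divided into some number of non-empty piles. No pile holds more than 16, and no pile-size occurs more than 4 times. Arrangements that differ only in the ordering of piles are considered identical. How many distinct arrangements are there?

There are 260 such partitions.

260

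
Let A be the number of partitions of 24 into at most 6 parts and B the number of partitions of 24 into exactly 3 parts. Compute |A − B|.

Partitions of 24 into at most 6 parts: 532.
Partitions of 24 into exactly 3 parts: 48.
|532 − 48| = 484.

484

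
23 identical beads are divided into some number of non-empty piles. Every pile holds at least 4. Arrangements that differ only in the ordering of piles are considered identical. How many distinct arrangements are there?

39

A partial list (first 12 by largest part):
23
4,19
5,18
6,17
7,16
8,15
4,4,15
9,14
4,5,14
10,13
4,6,13
5,5,13
…and 27 more, for 39 total.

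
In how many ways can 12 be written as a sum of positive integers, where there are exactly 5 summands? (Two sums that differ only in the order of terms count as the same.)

They are:
8 + 1 + 1 + 1 + 1
7 + 2 + 1 + 1 + 1
6 + 3 + 1 + 1 + 1
6 + 2 + 2 + 1 + 1
5 + 4 + 1 + 1 + 1
5 + 3 + 2 + 1 + 1
5 + 2 + 2 + 2 + 1
4 + 4 + 2 + 1 + 1
4 + 3 + 3 + 1 + 1
4 + 3 + 2 + 2 + 1
4 + 2 + 2 + 2 + 2
3 + 3 + 3 + 2 + 1
3 + 3 + 2 + 2 + 2

13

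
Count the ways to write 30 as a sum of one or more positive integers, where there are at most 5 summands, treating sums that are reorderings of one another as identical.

674

A full systematic count gives 674.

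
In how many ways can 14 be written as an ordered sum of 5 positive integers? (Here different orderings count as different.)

By stars and bars with positive parts, the count is C(13,4) = 715.

715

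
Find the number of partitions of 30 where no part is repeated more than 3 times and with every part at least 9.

Enumerating:
30
9, 21
10, 20
11, 19
12, 18
13, 17
14, 16
15, 15
9, 9, 12
9, 10, 11
10, 10, 10
That's 11 in total.

11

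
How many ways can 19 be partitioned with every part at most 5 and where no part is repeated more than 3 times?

43

There are too many to list fully; the first 12 (by largest part) are:
5 + 5 + 5 + 4
5 + 5 + 5 + 3 + 1
5 + 5 + 5 + 2 + 2
5 + 5 + 5 + 2 + 1 + 1
5 + 5 + 4 + 4 + 1
5 + 5 + 4 + 3 + 2
5 + 5 + 4 + 3 + 1 + 1
5 + 5 + 4 + 2 + 2 + 1
5 + 5 + 4 + 2 + 1 + 1 + 1
5 + 5 + 3 + 3 + 3
5 + 5 + 3 + 3 + 2 + 1
5 + 5 + 3 + 3 + 1 + 1 + 1
…and 31 more, for 43 total.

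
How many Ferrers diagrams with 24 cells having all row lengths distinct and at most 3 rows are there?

49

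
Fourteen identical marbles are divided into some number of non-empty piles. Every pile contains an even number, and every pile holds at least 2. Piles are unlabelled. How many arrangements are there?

15

Listing the qualifying partitions of 14:
14
12 + 2
10 + 4
10 + 2 + 2
8 + 6
8 + 4 + 2
8 + 2 + 2 + 2
6 + 6 + 2
6 + 4 + 4
6 + 4 + 2 + 2
6 + 2 + 2 + 2 + 2
4 + 4 + 4 + 2
4 + 4 + 2 + 2 + 2
4 + 2 + 2 + 2 + 2 + 2
2 + 2 + 2 + 2 + 2 + 2 + 2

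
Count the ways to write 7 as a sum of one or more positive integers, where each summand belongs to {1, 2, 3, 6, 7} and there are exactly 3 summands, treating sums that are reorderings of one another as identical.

The partitions of 7 that satisfy the conditions:
1 + 3 + 3
2 + 2 + 3

2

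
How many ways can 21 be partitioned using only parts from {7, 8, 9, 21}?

2

The partitions of 21 that satisfy the conditions:
21
7,7,7
Counting gives 2.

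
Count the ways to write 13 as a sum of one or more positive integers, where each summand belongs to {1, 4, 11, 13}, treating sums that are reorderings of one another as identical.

Listing the qualifying partitions of 13:
13
11,1,1
4,4,4,1
4,4,1,1,1,1,1
4,1,1,1,1,1,1,1,1,1
1,1,1,1,1,1,1,1,1,1,1,1,1
Counting gives 6.

6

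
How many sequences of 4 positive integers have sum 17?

560

A composition of 17 into 4 positive parts is chosen by placing 3 dividers among the 16 gaps between 17 units: C(16,3) = 560.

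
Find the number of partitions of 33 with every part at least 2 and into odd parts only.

A partial list (first 12 by largest part):
33
27, 3, 3
25, 5, 3
23, 7, 3
23, 5, 5
21, 9, 3
21, 7, 5
21, 3, 3, 3, 3
19, 11, 3
19, 9, 5
19, 7, 7
19, 5, 3, 3, 3
…and 46 more, for 58 total.

58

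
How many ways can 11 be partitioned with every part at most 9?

A partial list (first 12 by largest part):
2 + 9
1 + 1 + 9
3 + 8
1 + 2 + 8
1 + 1 + 1 + 8
4 + 7
1 + 3 + 7
2 + 2 + 7
1 + 1 + 2 + 7
1 + 1 + 1 + 1 + 7
5 + 6
1 + 4 + 6
…and 42 more, for 54 total.

54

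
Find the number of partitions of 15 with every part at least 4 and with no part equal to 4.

5

Listing the qualifying partitions of 15:
15
10,5
9,6
8,7
5,5,5
Counting gives 5.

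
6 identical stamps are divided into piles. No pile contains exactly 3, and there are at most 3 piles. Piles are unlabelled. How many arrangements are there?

5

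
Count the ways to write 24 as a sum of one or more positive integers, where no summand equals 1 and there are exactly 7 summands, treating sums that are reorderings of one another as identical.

38

There are too many to list fully; the first 12 (by largest part) are:
12, 2, 2, 2, 2, 2, 2
11, 3, 2, 2, 2, 2, 2
10, 4, 2, 2, 2, 2, 2
10, 3, 3, 2, 2, 2, 2
9, 5, 2, 2, 2, 2, 2
9, 4, 3, 2, 2, 2, 2
9, 3, 3, 3, 2, 2, 2
8, 6, 2, 2, 2, 2, 2
8, 5, 3, 2, 2, 2, 2
8, 4, 4, 2, 2, 2, 2
8, 4, 3, 3, 2, 2, 2
8, 3, 3, 3, 3, 2, 2
…and 26 more, for 38 total.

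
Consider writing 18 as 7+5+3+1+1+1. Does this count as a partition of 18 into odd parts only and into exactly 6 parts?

Yes

The parts sum to 18, and the condition 'every summand is odd' holds; the condition 'there are exactly 6 summands' holds.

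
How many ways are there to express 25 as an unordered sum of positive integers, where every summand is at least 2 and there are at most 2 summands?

They are:
25
23 + 2
22 + 3
21 + 4
20 + 5
19 + 6
18 + 7
17 + 8
16 + 9
15 + 10
14 + 11
13 + 12

12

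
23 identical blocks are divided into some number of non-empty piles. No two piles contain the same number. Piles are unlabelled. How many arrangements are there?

Systematic enumeration (by largest part, then next-largest, …) yields 104.

104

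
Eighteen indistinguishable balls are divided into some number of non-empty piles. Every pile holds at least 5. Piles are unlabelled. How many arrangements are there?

9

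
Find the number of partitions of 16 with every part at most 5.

Enumerating by decreasing first part gives 101 partitions in all.

101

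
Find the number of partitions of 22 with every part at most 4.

136

Enumerating by decreasing first part gives 136 partitions in all.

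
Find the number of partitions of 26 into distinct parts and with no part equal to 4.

Direct enumeration gives 107 partitions.

107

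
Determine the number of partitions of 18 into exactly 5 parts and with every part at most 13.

A partial list (first 12 by largest part):
13,2,1,1,1
12,3,1,1,1
12,2,2,1,1
11,4,1,1,1
11,3,2,1,1
11,2,2,2,1
10,5,1,1,1
10,4,2,1,1
10,3,3,1,1
10,3,2,2,1
10,2,2,2,2
9,6,1,1,1
…and 44 more, for 56 total.

56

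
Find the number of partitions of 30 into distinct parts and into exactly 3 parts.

61

There are too many to list fully; the first 12 (by largest part) are:
1+2+27
1+3+26
1+4+25
2+3+25
1+5+24
2+4+24
1+6+23
2+5+23
3+4+23
1+7+22
2+6+22
3+5+22
…and 49 more, for 61 total.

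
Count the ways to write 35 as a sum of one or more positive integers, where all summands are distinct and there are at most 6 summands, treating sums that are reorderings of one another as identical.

Counting exhaustively, 570 partitions satisfy the conditions.

570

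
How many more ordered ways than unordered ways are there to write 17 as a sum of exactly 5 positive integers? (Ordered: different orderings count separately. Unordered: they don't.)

1773

Ordered (compositions into 5 parts): C(16,4) = 1820.
Unordered (partitions into 5 parts): 47.
Difference: 1820 − 47 = 1773.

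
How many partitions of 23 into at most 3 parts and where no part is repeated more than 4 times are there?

56

A partial list (first 12 by largest part):
23
22,1
21,2
21,1,1
20,3
20,2,1
19,4
19,3,1
19,2,2
18,5
18,4,1
18,3,2
…and 44 more, for 56 total.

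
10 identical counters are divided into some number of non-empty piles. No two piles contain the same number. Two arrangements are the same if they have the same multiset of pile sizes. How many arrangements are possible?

10

The partitions of 10 that satisfy the conditions:
10
9,1
8,2
7,3
7,2,1
6,4
6,3,1
5,4,1
5,3,2
4,3,2,1
That's 10 in total.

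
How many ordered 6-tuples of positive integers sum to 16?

3003

By stars and bars with positive parts, the count is C(15,5) = 3003.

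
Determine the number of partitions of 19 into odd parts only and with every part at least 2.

8

Listing the qualifying partitions of 19:
19
3+3+13
3+5+11
3+7+9
5+5+9
5+7+7
3+3+3+3+7
3+3+3+5+5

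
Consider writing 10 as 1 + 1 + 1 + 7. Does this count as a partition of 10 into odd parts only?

Yes

The parts sum to 10, and the condition 'every summand is odd' holds.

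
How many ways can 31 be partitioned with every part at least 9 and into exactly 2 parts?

7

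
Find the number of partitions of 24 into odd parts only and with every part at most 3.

9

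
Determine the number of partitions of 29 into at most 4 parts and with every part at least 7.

They are:
29
22, 7
21, 8
20, 9
19, 10
18, 11
17, 12
16, 13
15, 14
15, 7, 7
14, 8, 7
13, 9, 7
13, 8, 8
12, 10, 7
12, 9, 8
11, 11, 7
11, 10, 8
11, 9, 9
10, 10, 9
8, 7, 7, 7
Counting gives 20.

20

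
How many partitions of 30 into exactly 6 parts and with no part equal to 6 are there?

368

Counting exhaustively, 368 partitions satisfy the conditions.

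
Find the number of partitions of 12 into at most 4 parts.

34

A partial list (first 12 by largest part):
12
11 + 1
10 + 2
10 + 1 + 1
9 + 3
9 + 2 + 1
9 + 1 + 1 + 1
8 + 4
8 + 3 + 1
8 + 2 + 2
8 + 2 + 1 + 1
7 + 5
…and 22 more, for 34 total.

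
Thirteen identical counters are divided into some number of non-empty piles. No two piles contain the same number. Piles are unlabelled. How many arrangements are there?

18

Enumerating:
13
12, 1
11, 2
10, 3
10, 2, 1
9, 4
9, 3, 1
8, 5
8, 4, 1
8, 3, 2
7, 6
7, 5, 1
7, 4, 2
7, 3, 2, 1
6, 5, 2
6, 4, 3
6, 4, 2, 1
5, 4, 3, 1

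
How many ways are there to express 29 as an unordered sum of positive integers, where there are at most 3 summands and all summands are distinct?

Direct enumeration gives 71 partitions.

71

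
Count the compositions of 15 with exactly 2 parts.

14

Equivalently, choose which 1 of the 14 gaps become plus signs: C(14,1) = 14.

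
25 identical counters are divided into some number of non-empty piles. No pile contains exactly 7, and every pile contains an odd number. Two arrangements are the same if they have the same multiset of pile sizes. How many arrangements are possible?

Direct enumeration gives 96 partitions.

96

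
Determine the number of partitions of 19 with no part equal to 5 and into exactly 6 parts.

A partial list (first 12 by largest part):
1+1+1+1+1+14
1+1+1+1+2+13
1+1+1+1+3+12
1+1+1+2+2+12
1+1+1+1+4+11
1+1+1+2+3+11
1+1+2+2+2+11
1+1+1+2+4+10
1+1+1+3+3+10
1+1+2+2+3+10
1+2+2+2+2+10
1+1+1+1+6+9
…and 36 more, for 48 total.

48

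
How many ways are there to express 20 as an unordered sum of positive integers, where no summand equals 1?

137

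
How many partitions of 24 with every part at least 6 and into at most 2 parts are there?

The partitions of 24 that satisfy the conditions:
24
18 + 6
17 + 7
16 + 8
15 + 9
14 + 10
13 + 11
12 + 12
Counting gives 8.

8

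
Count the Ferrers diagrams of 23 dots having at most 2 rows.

They are:
23
1, 22
2, 21
3, 20
4, 19
5, 18
6, 17
7, 16
8, 15
9, 14
10, 13
11, 12

12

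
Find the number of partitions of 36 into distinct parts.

668

There are 668 such partitions.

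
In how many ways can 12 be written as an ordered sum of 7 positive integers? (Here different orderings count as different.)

A composition of 12 into 7 positive parts is chosen by placing 6 dividers among the 11 gaps between 12 units: C(11,6) = 462.

462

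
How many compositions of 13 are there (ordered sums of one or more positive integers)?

Each of the 12 gaps between 13 units is either a break or not: 2^12 = 4096.

4096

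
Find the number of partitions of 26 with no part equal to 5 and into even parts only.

A full systematic count gives 101.

101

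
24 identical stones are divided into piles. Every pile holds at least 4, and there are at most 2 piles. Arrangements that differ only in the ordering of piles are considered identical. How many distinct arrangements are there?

10

They are:
24
20+4
19+5
18+6
17+7
16+8
15+9
14+10
13+11
12+12
That's 10 in total.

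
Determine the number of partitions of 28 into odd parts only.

Counting exhaustively, 222 partitions satisfy the conditions.

222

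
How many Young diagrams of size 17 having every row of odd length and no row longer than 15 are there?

37

A partial list (first 12 by largest part):
15 + 1 + 1
13 + 3 + 1
13 + 1 + 1 + 1 + 1
11 + 5 + 1
11 + 3 + 3
11 + 3 + 1 + 1 + 1
11 + 1 + 1 + 1 + 1 + 1 + 1
9 + 7 + 1
9 + 5 + 3
9 + 5 + 1 + 1 + 1
9 + 3 + 3 + 1 + 1
9 + 3 + 1 + 1 + 1 + 1 + 1
…and 25 more, for 37 total.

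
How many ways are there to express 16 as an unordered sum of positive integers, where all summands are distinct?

32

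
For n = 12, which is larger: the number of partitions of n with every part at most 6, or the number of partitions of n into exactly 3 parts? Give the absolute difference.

46

Partitions of 12 with every part at most 6: 58.
Partitions of 12 into exactly 3 parts: 12.
|58 − 12| = 46.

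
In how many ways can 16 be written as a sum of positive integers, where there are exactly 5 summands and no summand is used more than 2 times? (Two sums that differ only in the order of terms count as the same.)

21

Listing the qualifying partitions of 16:
10 + 2 + 2 + 1 + 1
9 + 3 + 2 + 1 + 1
8 + 4 + 2 + 1 + 1
8 + 3 + 3 + 1 + 1
8 + 3 + 2 + 2 + 1
7 + 5 + 2 + 1 + 1
7 + 4 + 3 + 1 + 1
7 + 4 + 2 + 2 + 1
7 + 3 + 3 + 2 + 1
6 + 6 + 2 + 1 + 1
6 + 5 + 3 + 1 + 1
6 + 5 + 2 + 2 + 1
6 + 4 + 4 + 1 + 1
6 + 4 + 3 + 2 + 1
6 + 3 + 3 + 2 + 2
5 + 5 + 4 + 1 + 1
5 + 5 + 3 + 2 + 1
5 + 4 + 4 + 2 + 1
5 + 4 + 3 + 3 + 1
5 + 4 + 3 + 2 + 2
4 + 4 + 3 + 3 + 2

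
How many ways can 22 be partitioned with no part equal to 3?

Direct enumeration gives 512 partitions.

512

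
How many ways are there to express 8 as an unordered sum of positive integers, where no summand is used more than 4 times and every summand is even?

5

Enumerating:
8
2,6
4,4
2,2,4
2,2,2,2
Counting gives 5.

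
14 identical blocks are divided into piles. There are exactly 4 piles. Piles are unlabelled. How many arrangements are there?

The partitions of 14 that satisfy the conditions:
11+1+1+1
10+2+1+1
9+3+1+1
9+2+2+1
8+4+1+1
8+3+2+1
8+2+2+2
7+5+1+1
7+4+2+1
7+3+3+1
7+3+2+2
6+6+1+1
6+5+2+1
6+4+3+1
6+4+2+2
6+3+3+2
5+5+3+1
5+5+2+2
5+4+4+1
5+4+3+2
5+3+3+3
4+4+4+2
4+4+3+3

23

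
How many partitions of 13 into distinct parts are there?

18

They are:
13
12, 1
11, 2
10, 3
10, 2, 1
9, 4
9, 3, 1
8, 5
8, 4, 1
8, 3, 2
7, 6
7, 5, 1
7, 4, 2
7, 3, 2, 1
6, 5, 2
6, 4, 3
6, 4, 2, 1
5, 4, 3, 1
Counting gives 18.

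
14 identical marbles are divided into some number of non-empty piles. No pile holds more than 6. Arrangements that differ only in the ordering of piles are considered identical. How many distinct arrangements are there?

90

Counting exhaustively, 90 partitions satisfy the conditions.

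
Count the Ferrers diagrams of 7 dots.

Enumerating:
7
6,1
5,2
5,1,1
4,3
4,2,1
4,1,1,1
3,3,1
3,2,2
3,2,1,1
3,1,1,1,1
2,2,2,1
2,2,1,1,1
2,1,1,1,1,1
1,1,1,1,1,1,1

15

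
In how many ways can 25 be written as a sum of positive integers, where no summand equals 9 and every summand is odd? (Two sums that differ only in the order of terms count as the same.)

110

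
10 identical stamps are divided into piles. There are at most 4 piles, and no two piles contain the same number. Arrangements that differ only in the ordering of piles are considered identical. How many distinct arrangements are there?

The partitions of 10 that satisfy the conditions:
10
9, 1
8, 2
7, 3
7, 2, 1
6, 4
6, 3, 1
5, 4, 1
5, 3, 2
4, 3, 2, 1
Counting gives 10.

10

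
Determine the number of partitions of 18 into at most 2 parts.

Enumerating:
18
1 + 17
2 + 16
3 + 15
4 + 14
5 + 13
6 + 12
7 + 11
8 + 10
9 + 9

10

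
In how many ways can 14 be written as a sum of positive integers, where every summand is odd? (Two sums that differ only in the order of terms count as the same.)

They are:
13, 1
11, 3
11, 1, 1, 1
9, 5
9, 3, 1, 1
9, 1, 1, 1, 1, 1
7, 7
7, 5, 1, 1
7, 3, 3, 1
7, 3, 1, 1, 1, 1
7, 1, 1, 1, 1, 1, 1, 1
5, 5, 3, 1
5, 5, 1, 1, 1, 1
5, 3, 3, 3
5, 3, 3, 1, 1, 1
5, 3, 1, 1, 1, 1, 1, 1
5, 1, 1, 1, 1, 1, 1, 1, 1, 1
3, 3, 3, 3, 1, 1
3, 3, 3, 1, 1, 1, 1, 1
3, 3, 1, 1, 1, 1, 1, 1, 1, 1
3, 1, 1, 1, 1, 1, 1, 1, 1, 1, 1, 1
1, 1, 1, 1, 1, 1, 1, 1, 1, 1, 1, 1, 1, 1
Counting gives 22.

22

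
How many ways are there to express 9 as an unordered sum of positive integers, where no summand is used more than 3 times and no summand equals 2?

They are:
9
8,1
7,1,1
6,3
6,1,1,1
5,4
5,3,1
4,4,1
4,3,1,1
3,3,3
3,3,1,1,1
That's 11 in total.

11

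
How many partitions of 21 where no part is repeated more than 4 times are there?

505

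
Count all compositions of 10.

There are 9 gaps and each independently is a cut or not, giving 2^9 = 512.

512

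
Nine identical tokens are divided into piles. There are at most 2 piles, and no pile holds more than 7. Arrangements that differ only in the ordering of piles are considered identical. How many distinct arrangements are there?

The partitions of 9 that satisfy the conditions:
2 + 7
3 + 6
4 + 5

3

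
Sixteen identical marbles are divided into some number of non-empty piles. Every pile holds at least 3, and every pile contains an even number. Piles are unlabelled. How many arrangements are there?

7

The partitions of 16 that satisfy the conditions:
16
4, 12
6, 10
8, 8
4, 4, 8
4, 6, 6
4, 4, 4, 4
That's 7 in total.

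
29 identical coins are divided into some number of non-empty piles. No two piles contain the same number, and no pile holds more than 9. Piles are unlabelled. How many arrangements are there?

They are:
9+8+7+5
9+8+7+4+1
9+8+7+3+2
9+8+6+5+1
9+8+6+4+2
9+8+6+3+2+1
9+8+5+4+3
9+8+5+4+2+1
9+7+6+5+2
9+7+6+4+3
9+7+6+4+2+1
9+7+5+4+3+1
9+6+5+4+3+2
8+7+6+5+3
8+7+6+5+2+1
8+7+6+4+3+1
8+7+5+4+3+2
8+6+5+4+3+2+1
Counting gives 18.

18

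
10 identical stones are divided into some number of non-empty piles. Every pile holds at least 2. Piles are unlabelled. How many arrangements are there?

12

They are:
10
8+2
7+3
6+4
6+2+2
5+5
5+3+2
4+4+2
4+3+3
4+2+2+2
3+3+2+2
2+2+2+2+2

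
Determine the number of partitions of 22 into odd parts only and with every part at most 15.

83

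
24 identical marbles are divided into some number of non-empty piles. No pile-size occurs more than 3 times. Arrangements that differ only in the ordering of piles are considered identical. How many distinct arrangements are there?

A full systematic count gives 722.

722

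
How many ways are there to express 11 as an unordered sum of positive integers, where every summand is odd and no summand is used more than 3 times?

7

They are:
11
1+1+9
1+3+7
1+5+5
3+3+5
1+1+1+3+5
1+1+3+3+3
That's 7 in total.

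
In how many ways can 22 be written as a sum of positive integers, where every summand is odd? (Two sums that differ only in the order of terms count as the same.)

Enumerating by decreasing first part gives 89 partitions in all.

89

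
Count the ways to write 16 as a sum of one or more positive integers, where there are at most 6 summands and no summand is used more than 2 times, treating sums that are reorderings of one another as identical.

Enumerating by decreasing first part gives 88 partitions in all.

88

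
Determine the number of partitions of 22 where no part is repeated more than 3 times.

There are 484 such partitions.

484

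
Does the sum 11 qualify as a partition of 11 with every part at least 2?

Yes

The parts sum to 11, and the condition 'every summand is at least 2' holds.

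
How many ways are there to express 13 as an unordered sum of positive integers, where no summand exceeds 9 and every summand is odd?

Listing the qualifying partitions of 13:
9, 3, 1
9, 1, 1, 1, 1
7, 5, 1
7, 3, 3
7, 3, 1, 1, 1
7, 1, 1, 1, 1, 1, 1
5, 5, 3
5, 5, 1, 1, 1
5, 3, 3, 1, 1
5, 3, 1, 1, 1, 1, 1
5, 1, 1, 1, 1, 1, 1, 1, 1
3, 3, 3, 3, 1
3, 3, 3, 1, 1, 1, 1
3, 3, 1, 1, 1, 1, 1, 1, 1
3, 1, 1, 1, 1, 1, 1, 1, 1, 1, 1
1, 1, 1, 1, 1, 1, 1, 1, 1, 1, 1, 1, 1
That's 16 in total.

16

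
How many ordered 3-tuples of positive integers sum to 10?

Equivalently, choose which 2 of the 9 gaps become plus signs: C(9,2) = 36.

36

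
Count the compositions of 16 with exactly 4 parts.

By stars and bars with positive parts, the count is C(15,3) = 455.

455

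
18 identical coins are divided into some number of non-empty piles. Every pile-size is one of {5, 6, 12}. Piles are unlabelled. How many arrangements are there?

2

Enumerating:
12, 6
6, 6, 6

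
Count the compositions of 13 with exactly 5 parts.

495

Equivalently, choose which 4 of the 12 gaps become plus signs: C(12,4) = 495.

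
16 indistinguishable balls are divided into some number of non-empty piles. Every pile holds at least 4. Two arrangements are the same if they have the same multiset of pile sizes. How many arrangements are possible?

11

They are:
16
12,4
11,5
10,6
9,7
8,8
8,4,4
7,5,4
6,6,4
6,5,5
4,4,4,4
Counting gives 11.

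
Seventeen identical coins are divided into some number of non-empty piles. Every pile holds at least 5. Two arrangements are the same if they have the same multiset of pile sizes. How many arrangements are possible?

7

The partitions of 17 that satisfy the conditions:
17
12 + 5
11 + 6
10 + 7
9 + 8
7 + 5 + 5
6 + 6 + 5
Counting gives 7.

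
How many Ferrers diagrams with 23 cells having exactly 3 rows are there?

A partial list (first 12 by largest part):
21, 1, 1
20, 2, 1
19, 3, 1
19, 2, 2
18, 4, 1
18, 3, 2
17, 5, 1
17, 4, 2
17, 3, 3
16, 6, 1
16, 5, 2
16, 4, 3
…and 32 more, for 44 total.

44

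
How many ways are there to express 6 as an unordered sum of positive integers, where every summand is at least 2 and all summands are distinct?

2

The partitions of 6 that satisfy the conditions:
6
2, 4
That's 2 in total.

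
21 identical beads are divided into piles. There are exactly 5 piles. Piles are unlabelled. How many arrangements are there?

Counting exhaustively, 101 partitions satisfy the conditions.

101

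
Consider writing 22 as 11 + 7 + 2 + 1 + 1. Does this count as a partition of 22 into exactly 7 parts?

The parts sum to 22, and the condition 'there are exactly 7 summands' is violated.

No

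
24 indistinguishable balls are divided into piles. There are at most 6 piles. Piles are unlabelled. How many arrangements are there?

Enumerating by decreasing first part gives 532 partitions in all.

532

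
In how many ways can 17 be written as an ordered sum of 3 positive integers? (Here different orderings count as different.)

120

By stars and bars with positive parts, the count is C(16,2) = 120.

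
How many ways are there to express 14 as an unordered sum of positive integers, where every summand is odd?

22

Enumerating:
13 + 1
11 + 3
11 + 1 + 1 + 1
9 + 5
9 + 3 + 1 + 1
9 + 1 + 1 + 1 + 1 + 1
7 + 7
7 + 5 + 1 + 1
7 + 3 + 3 + 1
7 + 3 + 1 + 1 + 1 + 1
7 + 1 + 1 + 1 + 1 + 1 + 1 + 1
5 + 5 + 3 + 1
5 + 5 + 1 + 1 + 1 + 1
5 + 3 + 3 + 3
5 + 3 + 3 + 1 + 1 + 1
5 + 3 + 1 + 1 + 1 + 1 + 1 + 1
5 + 1 + 1 + 1 + 1 + 1 + 1 + 1 + 1 + 1
3 + 3 + 3 + 3 + 1 + 1
3 + 3 + 3 + 1 + 1 + 1 + 1 + 1
3 + 3 + 1 + 1 + 1 + 1 + 1 + 1 + 1 + 1
3 + 1 + 1 + 1 + 1 + 1 + 1 + 1 + 1 + 1 + 1 + 1
1 + 1 + 1 + 1 + 1 + 1 + 1 + 1 + 1 + 1 + 1 + 1 + 1 + 1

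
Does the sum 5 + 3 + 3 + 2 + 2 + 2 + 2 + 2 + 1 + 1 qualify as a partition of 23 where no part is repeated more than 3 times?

The parts sum to 23, and the condition 'no summand is used more than 3 times' is violated.

No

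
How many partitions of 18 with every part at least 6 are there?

6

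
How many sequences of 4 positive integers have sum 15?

364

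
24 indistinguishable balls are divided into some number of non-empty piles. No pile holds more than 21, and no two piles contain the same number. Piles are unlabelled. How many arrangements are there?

119

There are 119 such partitions.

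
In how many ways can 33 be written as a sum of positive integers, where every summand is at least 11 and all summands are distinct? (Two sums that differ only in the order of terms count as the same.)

7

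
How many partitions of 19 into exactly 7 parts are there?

There are too many to list fully; the first 12 (by largest part) are:
13 + 1 + 1 + 1 + 1 + 1 + 1
12 + 2 + 1 + 1 + 1 + 1 + 1
11 + 3 + 1 + 1 + 1 + 1 + 1
11 + 2 + 2 + 1 + 1 + 1 + 1
10 + 4 + 1 + 1 + 1 + 1 + 1
10 + 3 + 2 + 1 + 1 + 1 + 1
10 + 2 + 2 + 2 + 1 + 1 + 1
9 + 5 + 1 + 1 + 1 + 1 + 1
9 + 4 + 2 + 1 + 1 + 1 + 1
9 + 3 + 3 + 1 + 1 + 1 + 1
9 + 3 + 2 + 2 + 1 + 1 + 1
9 + 2 + 2 + 2 + 2 + 1 + 1
…and 53 more, for 65 total.

65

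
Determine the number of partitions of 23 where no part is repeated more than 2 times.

355

Counting exhaustively, 355 partitions satisfy the conditions.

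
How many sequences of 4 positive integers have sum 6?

A composition of 6 into 4 positive parts is chosen by placing 3 dividers among the 5 gaps between 6 units: C(5,3) = 10.

10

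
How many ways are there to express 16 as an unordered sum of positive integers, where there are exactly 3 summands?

21

The partitions of 16 that satisfy the conditions:
14 + 1 + 1
13 + 2 + 1
12 + 3 + 1
12 + 2 + 2
11 + 4 + 1
11 + 3 + 2
10 + 5 + 1
10 + 4 + 2
10 + 3 + 3
9 + 6 + 1
9 + 5 + 2
9 + 4 + 3
8 + 7 + 1
8 + 6 + 2
8 + 5 + 3
8 + 4 + 4
7 + 7 + 2
7 + 6 + 3
7 + 5 + 4
6 + 6 + 4
6 + 5 + 5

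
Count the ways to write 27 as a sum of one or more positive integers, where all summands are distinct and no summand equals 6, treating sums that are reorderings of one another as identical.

Systematic enumeration (by largest part, then next-largest, …) yields 137.

137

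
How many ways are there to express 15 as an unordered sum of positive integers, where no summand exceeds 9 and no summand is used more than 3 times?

88

There are 88 such partitions.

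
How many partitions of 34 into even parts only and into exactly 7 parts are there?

38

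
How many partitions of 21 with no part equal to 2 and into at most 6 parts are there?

167

Systematic enumeration (by largest part, then next-largest, …) yields 167.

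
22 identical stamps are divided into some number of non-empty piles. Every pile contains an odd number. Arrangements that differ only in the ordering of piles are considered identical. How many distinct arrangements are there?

There are 89 such partitions.

89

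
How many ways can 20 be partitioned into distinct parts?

64

There are too many to list fully; the first 12 (by largest part) are:
20
1 + 19
2 + 18
3 + 17
1 + 2 + 17
4 + 16
1 + 3 + 16
5 + 15
1 + 4 + 15
2 + 3 + 15
6 + 14
1 + 5 + 14
…and 52 more, for 64 total.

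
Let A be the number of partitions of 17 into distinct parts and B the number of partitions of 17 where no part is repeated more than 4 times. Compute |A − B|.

167

Partitions of 17 into distinct parts: 38.
Partitions of 17 where no part is repeated more than 4 times: 205.
|38 − 205| = 167.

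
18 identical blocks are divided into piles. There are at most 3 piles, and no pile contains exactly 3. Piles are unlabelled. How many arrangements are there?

There are too many to list fully; the first 12 (by largest part) are:
18
17, 1
16, 2
16, 1, 1
15, 2, 1
14, 4
14, 2, 2
13, 5
13, 4, 1
12, 6
12, 5, 1
12, 4, 2
…and 17 more, for 29 total.

29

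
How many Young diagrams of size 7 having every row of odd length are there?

Listing the qualifying partitions of 7:
7
1 + 1 + 5
1 + 3 + 3
1 + 1 + 1 + 1 + 3
1 + 1 + 1 + 1 + 1 + 1 + 1
That's 5 in total.

5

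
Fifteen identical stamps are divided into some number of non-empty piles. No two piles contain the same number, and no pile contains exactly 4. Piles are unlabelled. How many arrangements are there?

18

Listing the qualifying partitions of 15:
15
14,1
13,2
12,3
12,2,1
11,3,1
10,5
10,3,2
9,6
9,5,1
9,3,2,1
8,7
8,6,1
8,5,2
7,6,2
7,5,3
7,5,2,1
6,5,3,1
That's 18 in total.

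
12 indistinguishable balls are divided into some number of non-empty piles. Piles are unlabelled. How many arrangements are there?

77

Counting exhaustively, 77 partitions satisfy the conditions.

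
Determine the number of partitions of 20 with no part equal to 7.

Enumerating by decreasing first part gives 526 partitions in all.

526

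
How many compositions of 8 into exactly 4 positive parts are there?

Equivalently, choose which 3 of the 7 gaps become plus signs: C(7,3) = 35.

35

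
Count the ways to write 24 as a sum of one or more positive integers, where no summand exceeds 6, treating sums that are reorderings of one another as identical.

532

Counting exhaustively, 532 partitions satisfy the conditions.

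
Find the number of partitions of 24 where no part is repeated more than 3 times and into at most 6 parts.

Systematic enumeration (by largest part, then next-largest, …) yields 496.

496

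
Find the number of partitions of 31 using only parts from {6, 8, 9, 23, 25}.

They are:
25,6
23,8
9,8,8,6

3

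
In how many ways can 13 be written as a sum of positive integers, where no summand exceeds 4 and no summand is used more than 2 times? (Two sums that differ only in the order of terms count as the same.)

The partitions of 13 that satisfy the conditions:
4,4,3,2
4,4,3,1,1
4,4,2,2,1
4,3,3,2,1
4,3,2,2,1,1
That's 5 in total.

5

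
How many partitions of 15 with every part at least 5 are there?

Listing the qualifying partitions of 15:
15
10 + 5
9 + 6
8 + 7
5 + 5 + 5
Counting gives 5.

5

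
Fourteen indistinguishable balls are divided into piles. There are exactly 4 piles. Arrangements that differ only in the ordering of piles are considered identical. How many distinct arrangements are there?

23

The partitions of 14 that satisfy the conditions:
11 + 1 + 1 + 1
10 + 2 + 1 + 1
9 + 3 + 1 + 1
9 + 2 + 2 + 1
8 + 4 + 1 + 1
8 + 3 + 2 + 1
8 + 2 + 2 + 2
7 + 5 + 1 + 1
7 + 4 + 2 + 1
7 + 3 + 3 + 1
7 + 3 + 2 + 2
6 + 6 + 1 + 1
6 + 5 + 2 + 1
6 + 4 + 3 + 1
6 + 4 + 2 + 2
6 + 3 + 3 + 2
5 + 5 + 3 + 1
5 + 5 + 2 + 2
5 + 4 + 4 + 1
5 + 4 + 3 + 2
5 + 3 + 3 + 3
4 + 4 + 4 + 2
4 + 4 + 3 + 3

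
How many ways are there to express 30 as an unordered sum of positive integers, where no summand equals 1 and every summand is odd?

There are too many to list fully; the first 12 (by largest part) are:
27+3
25+5
23+7
21+9
21+3+3+3
19+11
19+5+3+3
17+13
17+7+3+3
17+5+5+3
15+15
15+9+3+3
…and 28 more, for 40 total.

40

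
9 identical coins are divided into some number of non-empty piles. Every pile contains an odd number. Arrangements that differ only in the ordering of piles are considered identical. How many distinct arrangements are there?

8

They are:
9
7,1,1
5,3,1
5,1,1,1,1
3,3,3
3,3,1,1,1
3,1,1,1,1,1,1
1,1,1,1,1,1,1,1,1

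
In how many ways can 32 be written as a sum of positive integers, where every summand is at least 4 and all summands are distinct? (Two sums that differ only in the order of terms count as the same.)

A full systematic count gives 71.

71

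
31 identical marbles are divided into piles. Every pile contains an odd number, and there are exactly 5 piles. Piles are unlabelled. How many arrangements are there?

57

A partial list (first 12 by largest part):
1 + 1 + 1 + 1 + 27
1 + 1 + 1 + 3 + 25
1 + 1 + 1 + 5 + 23
1 + 1 + 3 + 3 + 23
1 + 1 + 1 + 7 + 21
1 + 1 + 3 + 5 + 21
1 + 3 + 3 + 3 + 21
1 + 1 + 1 + 9 + 19
1 + 1 + 3 + 7 + 19
1 + 1 + 5 + 5 + 19
1 + 3 + 3 + 5 + 19
3 + 3 + 3 + 3 + 19
…and 45 more, for 57 total.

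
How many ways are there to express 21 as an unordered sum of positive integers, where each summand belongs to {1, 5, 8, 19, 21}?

12

The partitions of 21 that satisfy the conditions:
21
1,1,19
5,8,8
1,1,1,1,1,8,8
1,1,1,5,5,8
1,1,1,1,1,1,1,1,5,8
1,1,1,1,1,1,1,1,1,1,1,1,1,8
1,5,5,5,5
1,1,1,1,1,1,5,5,5
1,1,1,1,1,1,1,1,1,1,1,5,5
1,1,1,1,1,1,1,1,1,1,1,1,1,1,1,1,5
1,1,1,1,1,1,1,1,1,1,1,1,1,1,1,1,1,1,1,1,1
Counting gives 12.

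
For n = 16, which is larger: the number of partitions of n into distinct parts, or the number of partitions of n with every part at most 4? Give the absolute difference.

Partitions of 16 into distinct parts: 32.
Partitions of 16 with every part at most 4: 64.
|32 − 64| = 32.

32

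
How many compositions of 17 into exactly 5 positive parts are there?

1820

Place 4 bars in the 16 internal gaps of a row of 17 dots: C(16,4) = 1820.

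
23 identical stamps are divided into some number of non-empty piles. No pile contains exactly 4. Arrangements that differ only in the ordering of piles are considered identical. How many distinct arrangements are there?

A full systematic count gives 765.

765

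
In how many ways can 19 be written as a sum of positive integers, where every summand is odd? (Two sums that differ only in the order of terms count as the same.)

54

There are too many to list fully; the first 12 (by largest part) are:
19
17+1+1
15+3+1
15+1+1+1+1
13+5+1
13+3+3
13+3+1+1+1
13+1+1+1+1+1+1
11+7+1
11+5+3
11+5+1+1+1
11+3+3+1+1
…and 42 more, for 54 total.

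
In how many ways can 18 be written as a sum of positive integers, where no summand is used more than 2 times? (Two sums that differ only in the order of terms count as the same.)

135

A full systematic count gives 135.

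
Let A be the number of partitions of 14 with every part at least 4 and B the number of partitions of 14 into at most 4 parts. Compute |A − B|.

Partitions of 14 with every part at least 4: 7.
Partitions of 14 into at most 4 parts: 47.
|7 − 47| = 40.

40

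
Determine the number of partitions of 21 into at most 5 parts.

A full systematic count gives 221.

221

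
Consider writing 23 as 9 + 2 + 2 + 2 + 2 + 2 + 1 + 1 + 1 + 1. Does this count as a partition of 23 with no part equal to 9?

The parts sum to 23, and the condition 'no summand equals 9' is violated.

No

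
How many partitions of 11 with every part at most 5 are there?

There are too many to list fully; the first 12 (by largest part) are:
5 + 5 + 1
5 + 4 + 2
5 + 4 + 1 + 1
5 + 3 + 3
5 + 3 + 2 + 1
5 + 3 + 1 + 1 + 1
5 + 2 + 2 + 2
5 + 2 + 2 + 1 + 1
5 + 2 + 1 + 1 + 1 + 1
5 + 1 + 1 + 1 + 1 + 1 + 1
4 + 4 + 3
4 + 4 + 2 + 1
…and 25 more, for 37 total.

37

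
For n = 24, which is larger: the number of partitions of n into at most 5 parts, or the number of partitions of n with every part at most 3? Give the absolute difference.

Partitions of 24 into at most 5 parts: 333.
Partitions of 24 with every part at most 3: 61.
|333 − 61| = 272.

272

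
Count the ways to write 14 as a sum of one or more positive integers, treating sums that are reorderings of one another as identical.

135

Systematic enumeration (by largest part, then next-largest, …) yields 135.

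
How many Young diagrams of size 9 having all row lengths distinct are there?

Listing the qualifying partitions of 9:
9
1, 8
2, 7
3, 6
1, 2, 6
4, 5
1, 3, 5
2, 3, 4
That's 8 in total.

8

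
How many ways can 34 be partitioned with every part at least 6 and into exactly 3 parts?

30

There are too many to list fully; the first 12 (by largest part) are:
6,6,22
6,7,21
6,8,20
7,7,20
6,9,19
7,8,19
6,10,18
7,9,18
8,8,18
6,11,17
7,10,17
8,9,17
…and 18 more, for 30 total.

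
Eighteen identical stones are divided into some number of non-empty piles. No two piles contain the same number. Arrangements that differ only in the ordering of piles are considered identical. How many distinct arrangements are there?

46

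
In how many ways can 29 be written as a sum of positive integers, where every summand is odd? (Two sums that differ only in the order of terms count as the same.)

256

Counting exhaustively, 256 partitions satisfy the conditions.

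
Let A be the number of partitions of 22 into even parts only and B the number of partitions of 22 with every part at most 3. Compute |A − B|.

Partitions of 22 into even parts only: 56.
Partitions of 22 with every part at most 3: 52.
|56 − 52| = 4.

4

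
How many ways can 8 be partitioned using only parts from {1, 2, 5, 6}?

9

Enumerating:
6+2
6+1+1
5+2+1
5+1+1+1
2+2+2+2
2+2+2+1+1
2+2+1+1+1+1
2+1+1+1+1+1+1
1+1+1+1+1+1+1+1
Counting gives 9.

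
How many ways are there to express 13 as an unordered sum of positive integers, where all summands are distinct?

18

They are:
13
12, 1
11, 2
10, 3
10, 2, 1
9, 4
9, 3, 1
8, 5
8, 4, 1
8, 3, 2
7, 6
7, 5, 1
7, 4, 2
7, 3, 2, 1
6, 5, 2
6, 4, 3
6, 4, 2, 1
5, 4, 3, 1
Counting gives 18.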